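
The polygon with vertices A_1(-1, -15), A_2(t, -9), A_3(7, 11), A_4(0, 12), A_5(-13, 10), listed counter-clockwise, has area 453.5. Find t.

Write out the shoelace sum; only the two edges meeting at A_2 involve t:
2·Area = [((-1)·(-9) − t·(-15)) + (t·11 − 7·(-9))] + 445
       = 26·t + 517 = 907
⇒ t = 15.

15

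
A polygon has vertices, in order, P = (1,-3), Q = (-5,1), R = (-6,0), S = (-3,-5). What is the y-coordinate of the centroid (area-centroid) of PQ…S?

-19/9

Apply Gauss's area formula. First the cross-terms c_i = x_i·y_{i+1} − x_{i+1}·y_i:
  -14, 6, 30, 14  ⇒  2A = 36, A = 18.
Then Σ (y_i + y_{i+1})·c_i = -228, so ȳ = -228 / (6·18) = -19/9.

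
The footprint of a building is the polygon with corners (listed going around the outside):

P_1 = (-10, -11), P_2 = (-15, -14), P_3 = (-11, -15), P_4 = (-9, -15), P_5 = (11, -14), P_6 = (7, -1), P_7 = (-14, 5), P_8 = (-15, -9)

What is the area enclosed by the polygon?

375.5

Apply the shoelace formula: 2A = Σ (x_i·y_{i+1} − x_{i+1}·y_i), indices taken mod 8.
Cross-terms: -25, 71, 30, 291, 87, 21, 201, 75  ⇒  Σ = 751
Area = |Σ|/2 = 375.5.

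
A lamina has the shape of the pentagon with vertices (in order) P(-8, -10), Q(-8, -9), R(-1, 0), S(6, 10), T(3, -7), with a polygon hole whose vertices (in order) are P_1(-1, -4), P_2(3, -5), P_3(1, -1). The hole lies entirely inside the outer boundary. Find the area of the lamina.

85.5

Outer boundary:
Apply Gauss's area formula: 2A = Σ (x_i·y_{i+1} − x_{i+1}·y_i), indices taken mod 5.
Cross-terms: -8, -9, -10, -72, -86  ⇒  Σ = -185
Area = |Σ|/2 = 92.5.
Hole:
Apply Gauss's area formula: 2A = Σ (x_i·y_{i+1} − x_{i+1}·y_i), indices taken mod 3.
Σ = (17) + (2) + (-5) = 14
Area = |Σ|/2 = 7.
Net area = 92.5 − 7 = 85.5.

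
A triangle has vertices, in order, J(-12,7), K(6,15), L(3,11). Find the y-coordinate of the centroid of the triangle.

11

Apply Gauss's area formula. First the cross-terms c_i = x_i·y_{i+1} − x_{i+1}·y_i:
  -222, 21, 153  ⇒  2A = -48, A = -24.
Then Σ (y_i + y_{i+1})·c_i = -1584, so ȳ = -1584 / (6·(-24)) = 11.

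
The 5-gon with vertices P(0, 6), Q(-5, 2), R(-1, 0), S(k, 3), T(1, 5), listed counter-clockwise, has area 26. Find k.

Write out the shoelace sum; only the two edges meeting at S involve k:
2·Area = [((-1)·3 − k·0) + (k·5 − 1·3)] + 38
       = 5·k + 32 = 52
⇒ k = 4.

4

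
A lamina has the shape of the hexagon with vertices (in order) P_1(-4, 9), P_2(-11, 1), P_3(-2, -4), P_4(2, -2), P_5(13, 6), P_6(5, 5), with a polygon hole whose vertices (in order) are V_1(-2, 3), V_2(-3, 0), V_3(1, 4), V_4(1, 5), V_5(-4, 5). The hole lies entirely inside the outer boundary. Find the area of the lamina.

Outer boundary:
Σ = (95) + (46) + (12) + (38) + (35) + (65) = 291
Area = |Σ|/2 = 145.5.
Hole:
Apply the shoelace formula: 2A = Σ (x_i·y_{i+1} − x_{i+1}·y_i), indices taken mod 5.
Cross-terms: 9, -12, 1, 25, -2  ⇒  Σ = 21
Area = |Σ|/2 = 10.5.
Net area = 145.5 − 10.5 = 135.

135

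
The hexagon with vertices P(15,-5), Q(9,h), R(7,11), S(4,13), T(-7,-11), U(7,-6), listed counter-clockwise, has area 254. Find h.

12

The doubled signed area Σ (x_i y_{i+1} − x_{i+1} y_i) is linear in h.
With h=0 it equals 412; the coefficient of h is 8 (from the two edges through Q).
So 8·h + 412 = 2·254 = 508 ⇒ h = 12.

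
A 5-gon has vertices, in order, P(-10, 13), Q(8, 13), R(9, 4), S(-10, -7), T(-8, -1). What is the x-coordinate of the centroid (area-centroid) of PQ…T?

-321/251

Apply the shoelace formula. First the cross-terms c_i = x_i·y_{i+1} − x_{i+1}·y_i:
  -234, -85, -23, -46, -114  ⇒  2A = -502, A = -251.
Then Σ (x_i + x_{i+1})·c_i = 1926, so x̄ = 1926 / (6·(-251)) = -321/251.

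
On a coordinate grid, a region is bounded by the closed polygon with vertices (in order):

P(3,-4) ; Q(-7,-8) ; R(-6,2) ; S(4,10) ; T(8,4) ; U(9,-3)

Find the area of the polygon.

Σ = (-52) + (-62) + (-68) + (-64) + (-60) + (-27) = -333
Area = |Σ|/2 = 166.5.

166.5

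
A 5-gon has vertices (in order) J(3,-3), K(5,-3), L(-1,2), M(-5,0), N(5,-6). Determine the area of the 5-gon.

28

Apply the shoelace (surveyor's) formula: 2A = Σ (x_i·y_{i+1} − x_{i+1}·y_i), indices taken mod 5.
Σ = (6) + (7) + (10) + (30) + (3) = 56
Area = |Σ|/2 = 28.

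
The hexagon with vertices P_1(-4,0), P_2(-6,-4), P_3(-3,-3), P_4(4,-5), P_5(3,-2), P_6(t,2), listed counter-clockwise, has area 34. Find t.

-1

The doubled signed area Σ (x_i y_{i+1} − x_{i+1} y_i) is linear in t.
With t=0 it equals 70; the coefficient of t is 2 (from the two edges through P_6).
So 2·t + 70 = 2·34 = 68 ⇒ t = -1.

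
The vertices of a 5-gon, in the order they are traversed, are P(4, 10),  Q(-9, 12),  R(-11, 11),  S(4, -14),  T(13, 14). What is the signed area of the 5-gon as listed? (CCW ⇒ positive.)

296.5

Apply the shoelace formula: 2A = Σ (x_i·y_{i+1} − x_{i+1}·y_i), indices taken mod 5.
Σ = (138) + (33) + (110) + (238) + (74) = 593
Signed area = Σ/2 = 296.5 (positive ⇒ counter-clockwise traversal).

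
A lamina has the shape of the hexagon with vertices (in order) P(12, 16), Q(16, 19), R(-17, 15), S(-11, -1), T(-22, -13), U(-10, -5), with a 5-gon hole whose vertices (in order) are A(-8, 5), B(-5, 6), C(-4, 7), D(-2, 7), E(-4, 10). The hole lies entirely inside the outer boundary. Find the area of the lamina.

Outer boundary:
Σ = (-28) + (563) + (182) + (121) + (-20) + (-100) = 718
Area = |Σ|/2 = 359.
Hole:
Σ = (-23) + (-11) + (-14) + (8) + (60) = 20
Area = |Σ|/2 = 10.
Net area = 359 − 10 = 349.

349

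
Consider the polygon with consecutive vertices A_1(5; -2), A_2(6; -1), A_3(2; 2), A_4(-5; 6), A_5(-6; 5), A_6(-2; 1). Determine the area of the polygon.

Apply the shoelace formula: 2A = Σ (x_i·y_{i+1} − x_{i+1}·y_i), indices taken mod 6.
A_1→A_2: (5)(-1) − (6)(-2) = 7
A_2→A_3: (6)(2) − (2)(-1) = 14
A_3→A_4: (2)(6) − (-5)(2) = 22
A_4→A_5: (-5)(5) − (-6)(6) = 11
A_5→A_6: (-6)(1) − (-2)(5) = 4
A_6→A_1: (-2)(-2) − (5)(1) = -1
Σ = 57
Area = |Σ|/2 = 28.5.

28.5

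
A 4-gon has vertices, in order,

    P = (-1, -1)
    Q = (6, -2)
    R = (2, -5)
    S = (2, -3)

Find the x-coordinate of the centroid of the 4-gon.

Apply the shoelace formula. First the cross-terms c_i = x_i·y_{i+1} − x_{i+1}·y_i:
  8, -26, 4, -5  ⇒  2A = -19, A = -9.5.
Then Σ (x_i + x_{i+1})·c_i = -157, so x̄ = -157 / (6·(-9.5)) = 157/57.

157/57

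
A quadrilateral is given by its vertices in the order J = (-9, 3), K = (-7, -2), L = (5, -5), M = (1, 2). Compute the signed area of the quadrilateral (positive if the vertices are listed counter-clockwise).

60

Apply the surveyor's formula: 2A = Σ (x_i·y_{i+1} − x_{i+1}·y_i), indices taken mod 4.
Cross-terms: 39, 45, 15, 21  ⇒  Σ = 120
Signed area = Σ/2 = 60 (positive ⇒ counter-clockwise traversal).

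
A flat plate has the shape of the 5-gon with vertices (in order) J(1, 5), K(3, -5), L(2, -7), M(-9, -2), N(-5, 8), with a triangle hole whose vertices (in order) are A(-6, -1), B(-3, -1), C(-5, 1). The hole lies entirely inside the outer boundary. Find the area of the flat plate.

103.5

Outer boundary:
Apply the shoelace (surveyor's) formula: 2A = Σ (x_i·y_{i+1} − x_{i+1}·y_i), indices taken mod 5.
J→K: (1)(-5) − (3)(5) = -20
K→L: (3)(-7) − (2)(-5) = -11
L→M: (2)(-2) − (-9)(-7) = -67
M→N: (-9)(8) − (-5)(-2) = -82
N→J: (-5)(5) − (1)(8) = -33
Σ = -213
Area = |Σ|/2 = 106.5.
Hole:
A→B: (-6)(-1) − (-3)(-1) = 3
B→C: (-3)(1) − (-5)(-1) = -8
C→A: (-5)(-1) − (-6)(1) = 11
Σ = 6
Area = |Σ|/2 = 3.
Net area = 106.5 − 3 = 103.5.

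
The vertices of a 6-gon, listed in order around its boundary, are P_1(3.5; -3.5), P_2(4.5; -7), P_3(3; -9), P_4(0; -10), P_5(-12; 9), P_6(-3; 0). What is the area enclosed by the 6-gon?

Apply Gauss's area formula: 2A = Σ (x_i·y_{i+1} − x_{i+1}·y_i), indices taken mod 6.
Cross-terms: -8.75, -19.5, -30, -120, 27, 10.5  ⇒  Σ = -140.75
Area = |Σ|/2 = 70.375.

70.375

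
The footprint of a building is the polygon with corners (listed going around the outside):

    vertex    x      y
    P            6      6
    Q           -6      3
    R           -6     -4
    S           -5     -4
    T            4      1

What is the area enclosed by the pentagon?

64.5

Σ = (54) + (42) + (4) + (11) + (18) = 129
Area = |Σ|/2 = 64.5.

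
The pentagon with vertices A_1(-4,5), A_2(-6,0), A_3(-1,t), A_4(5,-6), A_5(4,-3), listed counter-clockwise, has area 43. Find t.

Write out the shoelace sum; only the two edges meeting at A_3 involve t:
2·Area = [((-6)·t − (-1)·0) + ((-1)·(-6) − 5·t)] + 47
       = -11·t + 53 = 86
⇒ t = -3.

-3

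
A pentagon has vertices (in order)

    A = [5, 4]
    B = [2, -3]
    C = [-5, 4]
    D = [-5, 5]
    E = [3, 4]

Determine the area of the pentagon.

Cross-terms: -23, -7, -5, -35, -8  ⇒  Σ = -78
Area = |Σ|/2 = 39.

39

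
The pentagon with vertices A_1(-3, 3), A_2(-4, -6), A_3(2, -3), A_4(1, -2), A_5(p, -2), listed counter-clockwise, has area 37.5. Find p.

6

Write out the shoelace sum; only the two edges meeting at A_5 involve p:
2·Area = [(1·(-2) − p·(-2)) + (p·3 − (-3)·(-2))] + 53
       = 5·p + 45 = 75
⇒ p = 6.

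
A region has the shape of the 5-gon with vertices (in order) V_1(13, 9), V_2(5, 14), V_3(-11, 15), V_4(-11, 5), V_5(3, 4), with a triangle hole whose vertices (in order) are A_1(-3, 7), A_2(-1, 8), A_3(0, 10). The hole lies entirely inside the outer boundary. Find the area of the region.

194.5

Outer boundary:
Apply the shoelace (surveyor's) formula: 2A = Σ (x_i·y_{i+1} − x_{i+1}·y_i), indices taken mod 5.
Cross-terms: 137, 229, 110, -59, -25  ⇒  Σ = 392
Area = |Σ|/2 = 196.
Hole:
Apply the surveyor's formula: 2A = Σ (x_i·y_{i+1} − x_{i+1}·y_i), indices taken mod 3.
Σ = (-17) + (-10) + (30) = 3
Area = |Σ|/2 = 1.5.
Net area = 196 − 1.5 = 194.5.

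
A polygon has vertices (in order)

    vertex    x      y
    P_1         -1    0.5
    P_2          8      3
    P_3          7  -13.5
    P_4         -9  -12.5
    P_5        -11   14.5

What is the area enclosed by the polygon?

Σ = (-7) + (-129) + (-209) + (-268) + (9) = -604
Area = |Σ|/2 = 302.

302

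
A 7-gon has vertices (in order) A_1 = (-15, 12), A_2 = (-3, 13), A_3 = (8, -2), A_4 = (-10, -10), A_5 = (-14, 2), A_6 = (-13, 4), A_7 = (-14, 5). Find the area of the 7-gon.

Apply the shoelace formula: 2A = Σ (x_i·y_{i+1} − x_{i+1}·y_i), indices taken mod 7.
Σ = (-159) + (-98) + (-100) + (-160) + (-30) + (-9) + (-93) = -649
Area = |Σ|/2 = 324.5.

324.5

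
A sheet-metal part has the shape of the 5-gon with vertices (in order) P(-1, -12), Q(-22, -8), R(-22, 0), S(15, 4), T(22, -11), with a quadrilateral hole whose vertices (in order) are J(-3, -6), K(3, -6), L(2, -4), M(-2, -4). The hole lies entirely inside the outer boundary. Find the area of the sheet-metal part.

Outer boundary:
Apply Gauss's area formula: 2A = Σ (x_i·y_{i+1} − x_{i+1}·y_i), indices taken mod 5.
P→Q: (-1)(-8) − (-22)(-12) = -256
Q→R: (-22)(0) − (-22)(-8) = -176
R→S: (-22)(4) − (15)(0) = -88
S→T: (15)(-11) − (22)(4) = -253
T→P: (22)(-12) − (-1)(-11) = -275
Σ = -1048
Area = |Σ|/2 = 524.
Hole:
Apply the shoelace formula: 2A = Σ (x_i·y_{i+1} − x_{i+1}·y_i), indices taken mod 4.
J→K: (-3)(-6) − (3)(-6) = 36
K→L: (3)(-4) − (2)(-6) = 0
L→M: (2)(-4) − (-2)(-4) = -16
M→J: (-2)(-6) − (-3)(-4) = 0
Σ = 20
Area = |Σ|/2 = 10.
Net area = 524 − 10 = 514.

514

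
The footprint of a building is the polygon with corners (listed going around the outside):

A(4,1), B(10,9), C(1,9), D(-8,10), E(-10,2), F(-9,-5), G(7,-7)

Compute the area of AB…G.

237

Apply the surveyor's formula: 2A = Σ (x_i·y_{i+1} − x_{i+1}·y_i), indices taken mod 7.
Σ = (26) + (81) + (82) + (84) + (68) + (98) + (35) = 474
Area = |Σ|/2 = 237.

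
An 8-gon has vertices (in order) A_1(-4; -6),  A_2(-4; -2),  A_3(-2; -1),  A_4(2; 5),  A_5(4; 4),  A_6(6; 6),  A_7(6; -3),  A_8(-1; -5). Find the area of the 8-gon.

Apply the shoelace formula: 2A = Σ (x_i·y_{i+1} − x_{i+1}·y_i), indices taken mod 8.
A_1→A_2: (-4)(-2) − (-4)(-6) = -16
A_2→A_3: (-4)(-1) − (-2)(-2) = 0
A_3→A_4: (-2)(5) − (2)(-1) = -8
A_4→A_5: (2)(4) − (4)(5) = -12
A_5→A_6: (4)(6) − (6)(4) = 0
A_6→A_7: (6)(-3) − (6)(6) = -54
A_7→A_8: (6)(-5) − (-1)(-3) = -33
A_8→A_1: (-1)(-6) − (-4)(-5) = -14
Σ = -137
Area = |Σ|/2 = 68.5.

68.5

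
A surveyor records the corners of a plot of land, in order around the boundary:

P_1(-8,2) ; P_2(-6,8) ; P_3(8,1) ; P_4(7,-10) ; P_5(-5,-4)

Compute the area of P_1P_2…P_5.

Apply the surveyor's formula: 2A = Σ (x_i·y_{i+1} − x_{i+1}·y_i), indices taken mod 5.
Cross-terms: -52, -70, -87, -78, -42  ⇒  Σ = -329
Area = |Σ|/2 = 164.5.

164.5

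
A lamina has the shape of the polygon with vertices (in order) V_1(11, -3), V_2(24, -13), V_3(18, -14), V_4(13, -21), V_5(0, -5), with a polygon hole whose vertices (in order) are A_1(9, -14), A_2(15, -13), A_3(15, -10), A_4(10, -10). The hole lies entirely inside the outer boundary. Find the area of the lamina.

170.5

Outer boundary:
Apply the surveyor's formula: 2A = Σ (x_i·y_{i+1} − x_{i+1}·y_i), indices taken mod 5.
Σ = (-71) + (-102) + (-196) + (-65) + (55) = -379
Area = |Σ|/2 = 189.5.
Hole:
Cross-terms: 93, 45, -50, -50  ⇒  Σ = 38
Area = |Σ|/2 = 19.
Net area = 189.5 − 19 = 170.5.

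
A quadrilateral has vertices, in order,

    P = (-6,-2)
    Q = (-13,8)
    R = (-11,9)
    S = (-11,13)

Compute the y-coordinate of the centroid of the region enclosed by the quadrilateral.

Apply the shoelace (surveyor's) formula. First the cross-terms c_i = x_i·y_{i+1} − x_{i+1}·y_i:
  -74, -29, -44, 100  ⇒  2A = -47, A = -23.5.
Then Σ (y_i + y_{i+1})·c_i = -805, so ȳ = -805 / (6·(-23.5)) = 805/141.

805/141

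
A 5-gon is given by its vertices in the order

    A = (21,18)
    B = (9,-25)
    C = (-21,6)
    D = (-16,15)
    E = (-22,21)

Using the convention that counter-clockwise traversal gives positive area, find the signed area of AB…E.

-1110

Σ = (-687) + (-471) + (-219) + (-6) + (-837) = -2220
Signed area = Σ/2 = -1110 (negative ⇒ clockwise traversal).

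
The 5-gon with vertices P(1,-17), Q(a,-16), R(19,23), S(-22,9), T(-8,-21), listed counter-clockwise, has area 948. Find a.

6

The doubled signed area Σ (x_i y_{i+1} − x_{i+1} y_i) is linear in a.
With a=0 it equals 1656; the coefficient of a is 40 (from the two edges through Q).
So 40·a + 1656 = 2·948 = 1896 ⇒ a = 6.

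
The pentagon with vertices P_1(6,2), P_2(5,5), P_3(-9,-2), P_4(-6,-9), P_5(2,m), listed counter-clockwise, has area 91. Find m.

-3

Write out the shoelace sum; only the two edges meeting at P_5 involve m:
2·Area = [((-6)·m − 2·(-9)) + (2·2 − 6·m)] + 124
       = -12·m + 146 = 182
⇒ m = -3.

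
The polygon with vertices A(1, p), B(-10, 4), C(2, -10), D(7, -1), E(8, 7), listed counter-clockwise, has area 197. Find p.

10

The doubled signed area Σ (x_i y_{i+1} − x_{i+1} y_i) is linear in p.
With p=0 it equals 214; the coefficient of p is 18 (from the two edges through A).
So 18·p + 214 = 2·197 = 394 ⇒ p = 10.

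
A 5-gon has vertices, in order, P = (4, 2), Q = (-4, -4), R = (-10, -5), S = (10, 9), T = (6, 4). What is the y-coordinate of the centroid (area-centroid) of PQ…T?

Apply the shoelace (surveyor's) formula. First the cross-terms c_i = x_i·y_{i+1} − x_{i+1}·y_i:
  -8, -20, -40, -14, -4  ⇒  2A = -86, A = -43.
Then Σ (y_i + y_{i+1})·c_i = -170, so ȳ = -170 / (6·(-43)) = 85/129.

85/129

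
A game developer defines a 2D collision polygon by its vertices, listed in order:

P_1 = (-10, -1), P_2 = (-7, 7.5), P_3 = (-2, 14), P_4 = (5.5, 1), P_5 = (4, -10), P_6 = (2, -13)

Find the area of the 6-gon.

Apply the surveyor's formula: 2A = Σ (x_i·y_{i+1} − x_{i+1}·y_i), indices taken mod 6.
Σ = (-82) + (-83) + (-79) + (-59) + (-32) + (-132) = -467
Area = |Σ|/2 = 233.5.

233.5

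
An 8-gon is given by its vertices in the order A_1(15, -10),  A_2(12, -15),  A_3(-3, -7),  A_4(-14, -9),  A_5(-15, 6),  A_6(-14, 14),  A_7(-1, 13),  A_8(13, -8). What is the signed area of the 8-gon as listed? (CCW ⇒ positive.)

-494.5

A_1→A_2: (15)(-15) − (12)(-10) = -105
A_2→A_3: (12)(-7) − (-3)(-15) = -129
A_3→A_4: (-3)(-9) − (-14)(-7) = -71
A_4→A_5: (-14)(6) − (-15)(-9) = -219
A_5→A_6: (-15)(14) − (-14)(6) = -126
A_6→A_7: (-14)(13) − (-1)(14) = -168
A_7→A_8: (-1)(-8) − (13)(13) = -161
A_8→A_1: (13)(-10) − (15)(-8) = -10
Σ = -989
Signed area = Σ/2 = -494.5 (negative ⇒ clockwise traversal).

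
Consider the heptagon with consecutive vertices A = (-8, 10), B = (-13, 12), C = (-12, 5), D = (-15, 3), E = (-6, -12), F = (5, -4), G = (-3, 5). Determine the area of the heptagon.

228.5

Apply the shoelace (surveyor's) formula: 2A = Σ (x_i·y_{i+1} − x_{i+1}·y_i), indices taken mod 7.
A→B: (-8)(12) − (-13)(10) = 34
B→C: (-13)(5) − (-12)(12) = 79
C→D: (-12)(3) − (-15)(5) = 39
D→E: (-15)(-12) − (-6)(3) = 198
E→F: (-6)(-4) − (5)(-12) = 84
F→G: (5)(5) − (-3)(-4) = 13
G→A: (-3)(10) − (-8)(5) = 10
Σ = 457
Area = |Σ|/2 = 228.5.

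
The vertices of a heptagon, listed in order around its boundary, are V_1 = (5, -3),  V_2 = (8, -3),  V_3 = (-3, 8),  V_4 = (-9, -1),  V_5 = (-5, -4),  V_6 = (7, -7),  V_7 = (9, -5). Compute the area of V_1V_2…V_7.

Σ = (9) + (55) + (75) + (31) + (63) + (28) + (-2) = 259
Area = |Σ|/2 = 129.5.

129.5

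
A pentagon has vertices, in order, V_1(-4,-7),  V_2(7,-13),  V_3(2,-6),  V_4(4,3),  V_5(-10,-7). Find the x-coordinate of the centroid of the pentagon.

Apply the shoelace formula. First the cross-terms c_i = x_i·y_{i+1} − x_{i+1}·y_i:
  101, -16, 30, 2, 42  ⇒  2A = 159, A = 79.5.
Then Σ (x_i + x_{i+1})·c_i = -261, so x̄ = -261 / (6·79.5) = -29/53.

-29/53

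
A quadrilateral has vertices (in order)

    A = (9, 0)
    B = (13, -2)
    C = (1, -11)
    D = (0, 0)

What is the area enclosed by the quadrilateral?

Apply Gauss's area formula: 2A = Σ (x_i·y_{i+1} − x_{i+1}·y_i), indices taken mod 4.
A→B: (9)(-2) − (13)(0) = -18
B→C: (13)(-11) − (1)(-2) = -141
C→D: (1)(0) − (0)(-11) = 0
D→A: (0)(0) − (9)(0) = 0
Σ = -159
Area = |Σ|/2 = 79.5.

79.5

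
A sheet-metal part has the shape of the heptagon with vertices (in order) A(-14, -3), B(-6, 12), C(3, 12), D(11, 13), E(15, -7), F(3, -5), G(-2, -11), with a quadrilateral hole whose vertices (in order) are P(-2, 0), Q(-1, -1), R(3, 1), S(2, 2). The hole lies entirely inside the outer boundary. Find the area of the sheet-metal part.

446

Outer boundary:
Apply Gauss's area formula: 2A = Σ (x_i·y_{i+1} − x_{i+1}·y_i), indices taken mod 7.
Cross-terms: -186, -108, -93, -272, -54, -43, -148  ⇒  Σ = -904
Area = |Σ|/2 = 452.
Hole:
P→Q: (-2)(-1) − (-1)(0) = 2
Q→R: (-1)(1) − (3)(-1) = 2
R→S: (3)(2) − (2)(1) = 4
S→P: (2)(0) − (-2)(2) = 4
Σ = 12
Area = |Σ|/2 = 6.
Net area = 452 − 6 = 446.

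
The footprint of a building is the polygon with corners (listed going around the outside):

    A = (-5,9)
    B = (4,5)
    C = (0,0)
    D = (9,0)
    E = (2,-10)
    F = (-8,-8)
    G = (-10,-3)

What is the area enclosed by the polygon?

204

Apply Gauss's area formula: 2A = Σ (x_i·y_{i+1} − x_{i+1}·y_i), indices taken mod 7.
Cross-terms: -61, 0, 0, -90, -96, -56, -105  ⇒  Σ = -408
Area = |Σ|/2 = 204.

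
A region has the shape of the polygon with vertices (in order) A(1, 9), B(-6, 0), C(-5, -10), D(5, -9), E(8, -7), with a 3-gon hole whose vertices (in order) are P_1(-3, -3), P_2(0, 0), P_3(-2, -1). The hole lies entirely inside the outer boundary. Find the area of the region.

Outer boundary:
A→B: (1)(0) − (-6)(9) = 54
B→C: (-6)(-10) − (-5)(0) = 60
C→D: (-5)(-9) − (5)(-10) = 95
D→E: (5)(-7) − (8)(-9) = 37
E→A: (8)(9) − (1)(-7) = 79
Σ = 325
Area = |Σ|/2 = 162.5.
Hole:
Σ = (0) + (0) + (3) = 3
Area = |Σ|/2 = 1.5.
Net area = 162.5 − 1.5 = 161.

161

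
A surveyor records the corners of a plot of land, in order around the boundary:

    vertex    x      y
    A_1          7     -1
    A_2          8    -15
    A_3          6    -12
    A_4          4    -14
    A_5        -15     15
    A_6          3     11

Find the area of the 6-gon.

289.5

Apply the surveyor's formula: 2A = Σ (x_i·y_{i+1} − x_{i+1}·y_i), indices taken mod 6.
Cross-terms: -97, -6, -36, -150, -210, -80  ⇒  Σ = -579
Area = |Σ|/2 = 289.5.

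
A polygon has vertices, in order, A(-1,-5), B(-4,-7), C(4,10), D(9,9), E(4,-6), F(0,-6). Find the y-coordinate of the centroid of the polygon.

Apply the shoelace (surveyor's) formula. First the cross-terms c_i = x_i·y_{i+1} − x_{i+1}·y_i:
  -13, -12, -54, -90, -24, -6  ⇒  2A = -199, A = -99.5.
Then Σ (y_i + y_{i+1})·c_i = -822, so ȳ = -822 / (6·(-99.5)) = 274/199.

274/199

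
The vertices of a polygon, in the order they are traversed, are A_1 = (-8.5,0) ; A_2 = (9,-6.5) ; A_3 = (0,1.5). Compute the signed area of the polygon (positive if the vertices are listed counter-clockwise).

Apply the shoelace formula: 2A = Σ (x_i·y_{i+1} − x_{i+1}·y_i), indices taken mod 3.
Cross-terms: 55.25, 13.5, 12.75  ⇒  Σ = 81.5
Signed area = Σ/2 = 40.75 (positive ⇒ counter-clockwise traversal).

40.75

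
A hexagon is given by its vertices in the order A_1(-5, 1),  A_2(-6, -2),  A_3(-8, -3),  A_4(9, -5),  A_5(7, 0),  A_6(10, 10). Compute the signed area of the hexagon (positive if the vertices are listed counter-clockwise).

Σ = (16) + (2) + (67) + (35) + (70) + (60) = 250
Signed area = Σ/2 = 125 (positive ⇒ counter-clockwise traversal).

125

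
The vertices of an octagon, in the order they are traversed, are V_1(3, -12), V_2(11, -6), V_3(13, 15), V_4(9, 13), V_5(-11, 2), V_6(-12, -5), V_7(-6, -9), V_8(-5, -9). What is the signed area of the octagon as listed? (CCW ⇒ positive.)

Apply the surveyor's formula: 2A = Σ (x_i·y_{i+1} − x_{i+1}·y_i), indices taken mod 8.
V_1→V_2: (3)(-6) − (11)(-12) = 114
V_2→V_3: (11)(15) − (13)(-6) = 243
V_3→V_4: (13)(13) − (9)(15) = 34
V_4→V_5: (9)(2) − (-11)(13) = 161
V_5→V_6: (-11)(-5) − (-12)(2) = 79
V_6→V_7: (-12)(-9) − (-6)(-5) = 78
V_7→V_8: (-6)(-9) − (-5)(-9) = 9
V_8→V_1: (-5)(-12) − (3)(-9) = 87
Σ = 805
Signed area = Σ/2 = 402.5 (positive ⇒ counter-clockwise traversal).

402.5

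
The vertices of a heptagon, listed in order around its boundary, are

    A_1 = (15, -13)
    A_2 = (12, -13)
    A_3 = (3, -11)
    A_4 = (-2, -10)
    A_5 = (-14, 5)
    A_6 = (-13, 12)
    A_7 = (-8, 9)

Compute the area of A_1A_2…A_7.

A_1→A_2: (15)(-13) − (12)(-13) = -39
A_2→A_3: (12)(-11) − (3)(-13) = -93
A_3→A_4: (3)(-10) − (-2)(-11) = -52
A_4→A_5: (-2)(5) − (-14)(-10) = -150
A_5→A_6: (-14)(12) − (-13)(5) = -103
A_6→A_7: (-13)(9) − (-8)(12) = -21
A_7→A_1: (-8)(-13) − (15)(9) = -31
Σ = -489
Area = |Σ|/2 = 244.5.

244.5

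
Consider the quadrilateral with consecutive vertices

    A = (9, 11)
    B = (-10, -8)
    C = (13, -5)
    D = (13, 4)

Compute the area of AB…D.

208

Apply the surveyor's formula: 2A = Σ (x_i·y_{i+1} − x_{i+1}·y_i), indices taken mod 4.
Σ = (38) + (154) + (117) + (107) = 416
Area = |Σ|/2 = 208.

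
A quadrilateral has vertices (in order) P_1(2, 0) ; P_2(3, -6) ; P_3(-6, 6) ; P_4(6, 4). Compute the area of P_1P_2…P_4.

Apply the shoelace (surveyor's) formula: 2A = Σ (x_i·y_{i+1} − x_{i+1}·y_i), indices taken mod 4.
Σ = (-12) + (-18) + (-60) + (-8) = -98
Area = |Σ|/2 = 49.

49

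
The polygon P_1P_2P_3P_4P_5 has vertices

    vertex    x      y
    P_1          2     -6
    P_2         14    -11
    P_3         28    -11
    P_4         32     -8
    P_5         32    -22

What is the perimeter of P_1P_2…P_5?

|P_1P_2| = √((12)² + (-5)²) = √169 = 13
|P_2P_3| = √((14)² + (0)²) = √196 = 14
|P_3P_4| = √((4)² + (3)²) = √25 = 5
|P_4P_5| = √((0)² + (-14)²) = √196 = 14
|P_5P_1| = √((-30)² + (16)²) = √1156 = 34
Perimeter = 13 + 14 + 5 + 14 + 34 = 80.

80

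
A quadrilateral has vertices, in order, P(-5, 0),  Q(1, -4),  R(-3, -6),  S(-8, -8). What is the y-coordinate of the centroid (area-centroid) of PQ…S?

Apply Gauss's area formula. First the cross-terms c_i = x_i·y_{i+1} − x_{i+1}·y_i:
  20, -18, -24, -40  ⇒  2A = -62, A = -31.
Then Σ (y_i + y_{i+1})·c_i = 756, so ȳ = 756 / (6·(-31)) = -126/31.

-126/31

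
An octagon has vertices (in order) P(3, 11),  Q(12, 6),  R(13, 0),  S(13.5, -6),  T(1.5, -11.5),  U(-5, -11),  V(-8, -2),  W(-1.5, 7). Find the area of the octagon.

332.375

Apply Gauss's area formula: 2A = Σ (x_i·y_{i+1} − x_{i+1}·y_i), indices taken mod 8.
Σ = (-114) + (-78) + (-78) + (-146.25) + (-74) + (-78) + (-59) + (-37.5) = -664.75
Area = |Σ|/2 = 332.375.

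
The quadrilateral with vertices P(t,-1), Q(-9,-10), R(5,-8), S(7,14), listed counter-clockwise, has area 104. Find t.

1

Write out the shoelace sum; only the two edges meeting at P involve t:
2·Area = [(7·(-1) − t·14) + (t·(-10) − (-9)·(-1))] + 248
       = -24·t + 232 = 208
⇒ t = 1.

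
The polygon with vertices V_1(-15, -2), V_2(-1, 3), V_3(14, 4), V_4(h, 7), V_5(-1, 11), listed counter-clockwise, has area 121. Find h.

Write out the shoelace sum; only the two edges meeting at V_4 involve h:
2·Area = [(14·7 − h·4) + (h·11 − (-1)·7)] + 74
       = 7·h + 179 = 242
⇒ h = 9.

9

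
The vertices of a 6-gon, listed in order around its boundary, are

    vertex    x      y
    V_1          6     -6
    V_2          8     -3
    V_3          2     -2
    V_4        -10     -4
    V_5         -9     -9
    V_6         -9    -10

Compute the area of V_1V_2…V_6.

Σ = (30) + (-10) + (-28) + (54) + (9) + (114) = 169
Area = |Σ|/2 = 84.5.

84.5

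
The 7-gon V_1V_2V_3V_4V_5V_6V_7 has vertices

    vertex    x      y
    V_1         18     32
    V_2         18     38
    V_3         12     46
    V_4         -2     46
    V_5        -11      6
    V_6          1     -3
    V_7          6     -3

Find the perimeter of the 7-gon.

|V_1V_2| = √((0)² + (6)²) = √36 = 6
|V_2V_3| = √((-6)² + (8)²) = √100 = 10
|V_3V_4| = √((-14)² + (0)²) = √196 = 14
|V_4V_5| = √((-9)² + (-40)²) = √1681 = 41
|V_5V_6| = √((12)² + (-9)²) = √225 = 15
|V_6V_7| = √((5)² + (0)²) = √25 = 5
|V_7V_1| = √((12)² + (35)²) = √1369 = 37
Perimeter = 6 + 10 + 14 + 41 + 15 + 5 + 37 = 128.

128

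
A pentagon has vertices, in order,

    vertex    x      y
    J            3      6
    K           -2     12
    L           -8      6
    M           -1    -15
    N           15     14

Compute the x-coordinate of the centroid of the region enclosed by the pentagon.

Apply Gauss's area formula. First the cross-terms c_i = x_i·y_{i+1} − x_{i+1}·y_i:
  48, 84, 126, 211, 48  ⇒  2A = 517, A = 258.5.
Then Σ (x_i + x_{i+1})·c_i = 1892, so x̄ = 1892 / (6·258.5) = 172/141.

172/141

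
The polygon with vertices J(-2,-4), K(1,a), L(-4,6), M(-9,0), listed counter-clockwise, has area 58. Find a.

8

The doubled signed area Σ (x_i y_{i+1} − x_{i+1} y_i) is linear in a.
With a=0 it equals 100; the coefficient of a is 2 (from the two edges through K).
So 2·a + 100 = 2·58 = 116 ⇒ a = 8.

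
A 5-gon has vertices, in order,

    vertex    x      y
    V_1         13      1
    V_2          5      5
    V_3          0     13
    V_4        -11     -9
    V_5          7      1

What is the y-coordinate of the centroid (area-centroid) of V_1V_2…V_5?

279/157

Apply the shoelace (surveyor's) formula. First the cross-terms c_i = x_i·y_{i+1} − x_{i+1}·y_i:
  60, 65, 143, 52, -6  ⇒  2A = 314, A = 157.
Then Σ (y_i + y_{i+1})·c_i = 1674, so ȳ = 1674 / (6·157) = 279/157.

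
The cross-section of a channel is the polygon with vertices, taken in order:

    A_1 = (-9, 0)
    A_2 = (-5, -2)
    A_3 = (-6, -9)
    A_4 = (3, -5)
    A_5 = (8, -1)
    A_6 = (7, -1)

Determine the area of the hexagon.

67.5

Apply Gauss's area formula: 2A = Σ (x_i·y_{i+1} − x_{i+1}·y_i), indices taken mod 6.
Σ = (18) + (33) + (57) + (37) + (-1) + (-9) = 135
Area = |Σ|/2 = 67.5.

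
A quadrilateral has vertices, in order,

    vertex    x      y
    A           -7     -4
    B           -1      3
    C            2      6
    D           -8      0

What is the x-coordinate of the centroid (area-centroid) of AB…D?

-580/129

Apply the shoelace formula. First the cross-terms c_i = x_i·y_{i+1} − x_{i+1}·y_i:
  -25, -12, 48, 32  ⇒  2A = 43, A = 21.5.
Then Σ (x_i + x_{i+1})·c_i = -580, so x̄ = -580 / (6·21.5) = -580/129.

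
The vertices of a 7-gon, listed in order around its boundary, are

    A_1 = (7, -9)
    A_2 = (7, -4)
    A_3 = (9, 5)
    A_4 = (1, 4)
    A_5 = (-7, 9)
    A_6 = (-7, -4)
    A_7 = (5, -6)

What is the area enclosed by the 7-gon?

Σ = (35) + (71) + (31) + (37) + (91) + (62) + (-3) = 324
Area = |Σ|/2 = 162.

162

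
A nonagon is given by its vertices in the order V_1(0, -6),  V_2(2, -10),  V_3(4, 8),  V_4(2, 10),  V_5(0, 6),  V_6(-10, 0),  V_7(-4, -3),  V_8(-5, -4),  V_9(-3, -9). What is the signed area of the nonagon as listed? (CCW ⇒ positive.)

Apply the surveyor's formula: 2A = Σ (x_i·y_{i+1} − x_{i+1}·y_i), indices taken mod 9.
Σ = (12) + (56) + (24) + (12) + (60) + (30) + (1) + (33) + (18) = 246
Signed area = Σ/2 = 123 (positive ⇒ counter-clockwise traversal).

123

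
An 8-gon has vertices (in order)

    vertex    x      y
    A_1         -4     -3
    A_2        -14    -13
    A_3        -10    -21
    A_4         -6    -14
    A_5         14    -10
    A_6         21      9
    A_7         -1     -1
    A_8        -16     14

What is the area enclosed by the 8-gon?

Apply the shoelace formula: 2A = Σ (x_i·y_{i+1} − x_{i+1}·y_i), indices taken mod 8.
Σ = (10) + (164) + (14) + (256) + (336) + (-12) + (-30) + (104) = 842
Area = |Σ|/2 = 421.

421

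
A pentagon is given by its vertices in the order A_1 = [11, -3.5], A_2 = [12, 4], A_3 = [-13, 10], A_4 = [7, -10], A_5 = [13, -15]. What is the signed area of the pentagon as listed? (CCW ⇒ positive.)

231.25

Cross-terms: 86, 172, 60, 25, 119.5  ⇒  Σ = 462.5
Signed area = Σ/2 = 231.25 (positive ⇒ counter-clockwise traversal).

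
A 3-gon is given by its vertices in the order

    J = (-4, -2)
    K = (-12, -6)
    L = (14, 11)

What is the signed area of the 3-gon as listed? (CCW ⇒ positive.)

Apply the shoelace (surveyor's) formula: 2A = Σ (x_i·y_{i+1} − x_{i+1}·y_i), indices taken mod 3.
Σ = (0) + (-48) + (16) = -32
Signed area = Σ/2 = -16 (negative ⇒ clockwise traversal).

-16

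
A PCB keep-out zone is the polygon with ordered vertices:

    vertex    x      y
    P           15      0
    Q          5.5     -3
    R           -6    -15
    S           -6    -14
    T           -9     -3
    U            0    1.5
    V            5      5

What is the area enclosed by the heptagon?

177.75

Apply Gauss's area formula: 2A = Σ (x_i·y_{i+1} − x_{i+1}·y_i), indices taken mod 7.
Σ = (-45) + (-100.5) + (-6) + (-108) + (-13.5) + (-7.5) + (-75) = -355.5
Area = |Σ|/2 = 177.75.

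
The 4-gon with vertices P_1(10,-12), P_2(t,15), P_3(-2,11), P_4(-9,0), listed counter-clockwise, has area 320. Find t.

11

The doubled signed area Σ (x_i y_{i+1} − x_{i+1} y_i) is linear in t.
With t=0 it equals 387; the coefficient of t is 23 (from the two edges through P_2).
So 23·t + 387 = 2·320 = 640 ⇒ t = 11.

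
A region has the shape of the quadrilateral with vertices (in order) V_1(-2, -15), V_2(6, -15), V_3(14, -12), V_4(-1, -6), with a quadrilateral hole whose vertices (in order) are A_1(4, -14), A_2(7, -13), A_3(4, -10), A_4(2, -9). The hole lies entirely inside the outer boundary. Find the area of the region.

Outer boundary:
Apply Gauss's area formula: 2A = Σ (x_i·y_{i+1} − x_{i+1}·y_i), indices taken mod 4.
Cross-terms: 120, 138, -96, 3  ⇒  Σ = 165
Area = |Σ|/2 = 82.5.
Hole:
Apply the shoelace formula: 2A = Σ (x_i·y_{i+1} − x_{i+1}·y_i), indices taken mod 4.
Σ = (46) + (-18) + (-16) + (8) = 20
Area = |Σ|/2 = 10.
Net area = 82.5 − 10 = 72.5.

72.5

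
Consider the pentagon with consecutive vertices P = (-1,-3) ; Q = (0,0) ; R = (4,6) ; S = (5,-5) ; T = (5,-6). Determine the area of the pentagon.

Apply the shoelace (surveyor's) formula: 2A = Σ (x_i·y_{i+1} − x_{i+1}·y_i), indices taken mod 5.
P→Q: (-1)(0) − (0)(-3) = 0
Q→R: (0)(6) − (4)(0) = 0
R→S: (4)(-5) − (5)(6) = -50
S→T: (5)(-6) − (5)(-5) = -5
T→P: (5)(-3) − (-1)(-6) = -21
Σ = -76
Area = |Σ|/2 = 38.

38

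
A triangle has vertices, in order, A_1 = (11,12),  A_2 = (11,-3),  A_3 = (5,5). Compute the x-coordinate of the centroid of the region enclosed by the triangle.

9

Apply Gauss's area formula. First the cross-terms c_i = x_i·y_{i+1} − x_{i+1}·y_i:
  -165, 70, 5  ⇒  2A = -90, A = -45.
Then Σ (x_i + x_{i+1})·c_i = -2430, so x̄ = -2430 / (6·(-45)) = 9.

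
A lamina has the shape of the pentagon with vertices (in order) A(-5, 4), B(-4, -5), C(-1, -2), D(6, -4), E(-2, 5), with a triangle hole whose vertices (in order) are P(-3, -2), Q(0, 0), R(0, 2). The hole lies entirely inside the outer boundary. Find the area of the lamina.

Outer boundary:
Apply the surveyor's formula: 2A = Σ (x_i·y_{i+1} − x_{i+1}·y_i), indices taken mod 5.
Σ = (41) + (3) + (16) + (22) + (17) = 99
Area = |Σ|/2 = 49.5.
Hole:
Σ = (0) + (0) + (6) = 6
Area = |Σ|/2 = 3.
Net area = 49.5 − 3 = 46.5.

46.5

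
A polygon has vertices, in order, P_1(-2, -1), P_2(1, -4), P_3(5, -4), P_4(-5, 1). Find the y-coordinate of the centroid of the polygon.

-128/51

Apply the surveyor's formula. First the cross-terms c_i = x_i·y_{i+1} − x_{i+1}·y_i:
  9, 16, -15, 7  ⇒  2A = 17, A = 8.5.
Then Σ (y_i + y_{i+1})·c_i = -128, so ȳ = -128 / (6·8.5) = -128/51.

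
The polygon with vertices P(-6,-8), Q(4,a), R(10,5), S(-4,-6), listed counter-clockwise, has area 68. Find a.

Write out the shoelace sum; only the two edges meeting at Q involve a:
2·Area = [((-6)·a − 4·(-8)) + (4·5 − 10·a)] + -44
       = -16·a + 8 = 136
⇒ a = -8.

-8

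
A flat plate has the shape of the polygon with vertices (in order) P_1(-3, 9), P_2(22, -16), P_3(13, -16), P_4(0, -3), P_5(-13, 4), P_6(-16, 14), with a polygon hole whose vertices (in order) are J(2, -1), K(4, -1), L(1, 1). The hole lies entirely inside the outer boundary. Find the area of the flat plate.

Outer boundary:
Apply the shoelace (surveyor's) formula: 2A = Σ (x_i·y_{i+1} − x_{i+1}·y_i), indices taken mod 6.
Cross-terms: -150, -144, -39, -39, -118, -102  ⇒  Σ = -592
Area = |Σ|/2 = 296.
Hole:
Apply the surveyor's formula: 2A = Σ (x_i·y_{i+1} − x_{i+1}·y_i), indices taken mod 3.
Σ = (2) + (5) + (-3) = 4
Area = |Σ|/2 = 2.
Net area = 296 − 2 = 294.

294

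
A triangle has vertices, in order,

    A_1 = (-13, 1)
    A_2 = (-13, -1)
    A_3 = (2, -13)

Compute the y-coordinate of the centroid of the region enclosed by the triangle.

Apply the surveyor's formula. First the cross-terms c_i = x_i·y_{i+1} − x_{i+1}·y_i:
  26, 171, -167  ⇒  2A = 30, A = 15.
Then Σ (y_i + y_{i+1})·c_i = -390, so ȳ = -390 / (6·15) = -13/3.

-13/3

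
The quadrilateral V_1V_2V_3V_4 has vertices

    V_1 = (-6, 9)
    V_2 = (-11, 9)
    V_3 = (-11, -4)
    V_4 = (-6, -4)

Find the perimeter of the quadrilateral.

|V_1V_2| = √((-5)² + (0)²) = √25 = 5
|V_2V_3| = √((0)² + (-13)²) = √169 = 13
|V_3V_4| = √((5)² + (0)²) = √25 = 5
|V_4V_1| = √((0)² + (13)²) = √169 = 13
Perimeter = 5 + 13 + 5 + 13 = 36.

36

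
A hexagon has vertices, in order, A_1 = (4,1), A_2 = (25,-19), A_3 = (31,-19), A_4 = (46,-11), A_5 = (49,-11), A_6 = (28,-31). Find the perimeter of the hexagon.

124

|A_1A_2| = √((21)² + (-20)²) = √841 = 29
|A_2A_3| = √((6)² + (0)²) = √36 = 6
|A_3A_4| = √((15)² + (8)²) = √289 = 17
|A_4A_5| = √((3)² + (0)²) = √9 = 3
|A_5A_6| = √((-21)² + (-20)²) = √841 = 29
|A_6A_1| = √((-24)² + (32)²) = √1600 = 40
Perimeter = 29 + 6 + 17 + 3 + 29 + 40 = 124.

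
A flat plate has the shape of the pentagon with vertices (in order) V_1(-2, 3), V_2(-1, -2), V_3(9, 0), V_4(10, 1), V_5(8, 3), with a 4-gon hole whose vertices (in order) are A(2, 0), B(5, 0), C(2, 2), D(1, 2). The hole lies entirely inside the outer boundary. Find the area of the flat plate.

Outer boundary:
Apply the surveyor's formula: 2A = Σ (x_i·y_{i+1} − x_{i+1}·y_i), indices taken mod 5.
Σ = (7) + (18) + (9) + (22) + (30) = 86
Area = |Σ|/2 = 43.
Hole:
A→B: (2)(0) − (5)(0) = 0
B→C: (5)(2) − (2)(0) = 10
C→D: (2)(2) − (1)(2) = 2
D→A: (1)(0) − (2)(2) = -4
Σ = 8
Area = |Σ|/2 = 4.
Net area = 43 − 4 = 39.

39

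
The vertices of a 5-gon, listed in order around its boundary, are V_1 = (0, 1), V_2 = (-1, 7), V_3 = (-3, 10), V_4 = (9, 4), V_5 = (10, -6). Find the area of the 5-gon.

Apply the surveyor's formula: 2A = Σ (x_i·y_{i+1} − x_{i+1}·y_i), indices taken mod 5.
V_1→V_2: (0)(7) − (-1)(1) = 1
V_2→V_3: (-1)(10) − (-3)(7) = 11
V_3→V_4: (-3)(4) − (9)(10) = -102
V_4→V_5: (9)(-6) − (10)(4) = -94
V_5→V_1: (10)(1) − (0)(-6) = 10
Σ = -174
Area = |Σ|/2 = 87.

87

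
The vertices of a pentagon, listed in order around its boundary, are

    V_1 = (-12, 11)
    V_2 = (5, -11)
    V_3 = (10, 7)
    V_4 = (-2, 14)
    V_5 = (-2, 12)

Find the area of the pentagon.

251

Apply the shoelace formula: 2A = Σ (x_i·y_{i+1} − x_{i+1}·y_i), indices taken mod 5.
Σ = (77) + (145) + (154) + (4) + (122) = 502
Area = |Σ|/2 = 251.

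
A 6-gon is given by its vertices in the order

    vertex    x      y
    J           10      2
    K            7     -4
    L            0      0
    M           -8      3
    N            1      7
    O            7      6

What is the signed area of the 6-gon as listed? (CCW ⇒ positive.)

-101

Apply the surveyor's formula: 2A = Σ (x_i·y_{i+1} − x_{i+1}·y_i), indices taken mod 6.
Σ = (-54) + (0) + (0) + (-59) + (-43) + (-46) = -202
Signed area = Σ/2 = -101 (negative ⇒ clockwise traversal).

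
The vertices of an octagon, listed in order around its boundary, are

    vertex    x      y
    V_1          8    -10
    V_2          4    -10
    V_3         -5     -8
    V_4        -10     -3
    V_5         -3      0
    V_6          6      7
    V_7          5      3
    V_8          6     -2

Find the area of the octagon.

Apply the surveyor's formula: 2A = Σ (x_i·y_{i+1} − x_{i+1}·y_i), indices taken mod 8.
Σ = (-40) + (-82) + (-65) + (-9) + (-21) + (-17) + (-28) + (-44) = -306
Area = |Σ|/2 = 153.

153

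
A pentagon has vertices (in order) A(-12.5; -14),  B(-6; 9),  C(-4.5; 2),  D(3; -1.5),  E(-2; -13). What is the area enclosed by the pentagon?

Apply the surveyor's formula: 2A = Σ (x_i·y_{i+1} − x_{i+1}·y_i), indices taken mod 5.
Σ = (-196.5) + (28.5) + (0.75) + (-42) + (-134.5) = -343.75
Area = |Σ|/2 = 171.875.

171.875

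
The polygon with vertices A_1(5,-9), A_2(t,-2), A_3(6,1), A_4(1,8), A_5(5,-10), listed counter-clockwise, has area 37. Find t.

Write out the shoelace sum; only the two edges meeting at A_2 involve t:
2·Area = [(5·(-2) − t·(-9)) + (t·1 − 6·(-2))] + 2
       = 10·t + 4 = 74
⇒ t = 7.

7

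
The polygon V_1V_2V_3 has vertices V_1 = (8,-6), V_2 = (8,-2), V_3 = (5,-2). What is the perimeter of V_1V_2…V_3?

12

|V_1V_2| = √((0)² + (4)²) = √16 = 4
|V_2V_3| = √((-3)² + (0)²) = √9 = 3
|V_3V_1| = √((3)² + (-4)²) = √25 = 5
Perimeter = 4 + 3 + 5 = 12.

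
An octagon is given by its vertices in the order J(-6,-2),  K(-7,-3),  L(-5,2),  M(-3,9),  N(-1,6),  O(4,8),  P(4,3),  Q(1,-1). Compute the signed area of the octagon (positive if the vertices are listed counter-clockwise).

-70

Σ = (4) + (-29) + (-39) + (-9) + (-32) + (-20) + (-7) + (-8) = -140
Signed area = Σ/2 = -70 (negative ⇒ clockwise traversal).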